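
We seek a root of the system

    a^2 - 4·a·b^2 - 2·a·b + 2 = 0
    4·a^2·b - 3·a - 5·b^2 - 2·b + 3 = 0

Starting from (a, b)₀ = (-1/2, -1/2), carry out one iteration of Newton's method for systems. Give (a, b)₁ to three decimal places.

(2.050, -0.800)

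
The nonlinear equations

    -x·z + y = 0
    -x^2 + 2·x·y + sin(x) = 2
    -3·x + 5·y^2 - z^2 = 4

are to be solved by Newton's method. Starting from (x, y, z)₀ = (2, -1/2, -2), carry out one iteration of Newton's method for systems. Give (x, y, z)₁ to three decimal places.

(-1.615, -3.622, -5.425)

At (2, -1/2, -2): F = (3.500, -7.09070, -12.750).
Jacobian J = [[-z, 1, -x], [-2·x + 2·y + cos(x), 2·x, 0], [-3, 10·y, -2·z]].
At the point, J = [[2.000, 1.000, -2.000], [-5.41615, 4.000, 0.000], [-3.000, -5.000, 4.000]] (det J = -24.49688).
Solving J·Δ = −F gives Δ = (-3.615, -3.122, -3.425).
Then the next iterate is (x, y, z)₁ = (-1.615, -3.622, -5.425).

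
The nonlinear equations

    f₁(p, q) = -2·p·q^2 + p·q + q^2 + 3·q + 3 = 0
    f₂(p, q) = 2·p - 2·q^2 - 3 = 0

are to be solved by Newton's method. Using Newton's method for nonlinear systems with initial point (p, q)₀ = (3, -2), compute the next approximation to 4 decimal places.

(2.2273, -1.1818)

At (3, -2): F = (-29.0000, -5.0000).
Jacobian J = [[-2·q^2 + q, -4·p·q + p + 2·q + 3], [2, -4·q]].
At the point, J = [[-10.0000, 26.0000], [2.0000, 8.0000]] (det J = -132.0000).
Solving J·Δ = −F gives Δ = (-0.7727, 0.8182).
Then the next iterate is (p, q)₁ = (2.2273, -1.1818).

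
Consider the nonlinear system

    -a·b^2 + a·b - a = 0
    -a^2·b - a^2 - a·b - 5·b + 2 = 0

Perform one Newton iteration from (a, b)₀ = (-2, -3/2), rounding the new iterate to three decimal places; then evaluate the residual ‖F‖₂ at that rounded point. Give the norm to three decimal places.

At (-2, -3/2): F = (9.500, 8.500).
Jacobian J = [[-b^2 + b - 1, -2·a·b + a], [-2·a·b - 2·a - b, -a^2 - a - 5]].
At the point, J = [[-4.750, -8.000], [-0.500, -7.000]] (det J = 29.250).
Solving J·Δ = −F gives Δ = (-0.051, 1.218).
Then the next iterate is (a, b)₁ = (-2.051, -0.282).
Re-evaluating at (-2.051, -0.282): F = (2.79249, -0.18872), so ‖F‖₂ = 2.799.

2.799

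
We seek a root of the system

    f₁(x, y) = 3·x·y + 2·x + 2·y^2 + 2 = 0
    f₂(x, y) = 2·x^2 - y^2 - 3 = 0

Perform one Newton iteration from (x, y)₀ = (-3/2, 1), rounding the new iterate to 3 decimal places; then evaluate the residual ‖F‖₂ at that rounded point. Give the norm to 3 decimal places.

At (-3/2, 1): F = (-3.500, 0.500).
Jacobian J = [[3·y + 2, 3·x + 4·y], [4·x, -2·y]].
At the point, J = [[5.000, -0.500], [-6.000, -2.000]] (det J = -13.000).
Solving J·Δ = −F gives Δ = (0.558, -1.423).
Then the next iterate is (x, y)₁ = (-0.942, -0.423).
Re-evaluating at (-0.942, -0.423): F = (1.66926, -1.40420), so ‖F‖₂ = 2.181.

2.181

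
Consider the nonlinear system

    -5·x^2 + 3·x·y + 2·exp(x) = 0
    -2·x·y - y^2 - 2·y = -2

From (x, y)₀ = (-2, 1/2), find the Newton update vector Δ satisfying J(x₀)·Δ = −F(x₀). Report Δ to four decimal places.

At (-2, 1/2): F = (-22.729329, 2.7500).
Jacobian J = [[-10·x + 3·y + 2·exp(x), 3·x], [-2·y, -2·x - 2·y - 2]].
At the point, J = [[21.770671, -6.0000], [-1.0000, 1.0000]] (det J = 15.770671).
Solving J·Δ = −F gives Δ = (0.3950, -2.3550).

(0.3950, -2.3550)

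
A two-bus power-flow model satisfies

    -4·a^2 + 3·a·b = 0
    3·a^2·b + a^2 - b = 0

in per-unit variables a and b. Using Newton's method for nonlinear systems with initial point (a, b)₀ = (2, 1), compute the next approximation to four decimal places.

At (2, 1): F = (-10.0000, 15.0000).
Jacobian J = [[-8·a + 3·b, 3·a], [6·a·b + 2·a, 3·a^2 - 1]].
At the point, J = [[-13.0000, 6.0000], [16.0000, 11.0000]] (det J = -239.0000).
Solving J·Δ = −F gives Δ = (-0.8368, -0.1464).
Then the next iterate is (a, b)₁ = (1.1632, 0.8536).

(1.1632, 0.8536)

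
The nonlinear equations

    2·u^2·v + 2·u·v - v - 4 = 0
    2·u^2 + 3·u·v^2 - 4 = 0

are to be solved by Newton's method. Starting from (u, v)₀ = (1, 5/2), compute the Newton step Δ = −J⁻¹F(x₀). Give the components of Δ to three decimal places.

(-0.014, -1.095)

At (1, 5/2): F = (3.500, 16.750).
Jacobian J = [[4·u·v + 2·v, 2·u^2 + 2·u - 1], [4·u + 3·v^2, 6·u·v]].
At the point, J = [[15.000, 3.000], [22.750, 15.000]] (det J = 156.750).
Solving J·Δ = −F gives Δ = (-0.014, -1.095).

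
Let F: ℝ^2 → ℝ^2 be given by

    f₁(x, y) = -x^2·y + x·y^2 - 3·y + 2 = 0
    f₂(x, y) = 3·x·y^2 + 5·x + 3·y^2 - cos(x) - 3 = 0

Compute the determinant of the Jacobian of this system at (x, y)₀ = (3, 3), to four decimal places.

J = [[-2·x·y + y^2, -x^2 + 2·x·y - 3], [3·y^2 + sin(x) + 5, 6·x·y + 6·y]].
At the point, J = [[-9.0000, 6.0000], [32.141120, 72.0000]].
det J = -840.8467.

-840.8467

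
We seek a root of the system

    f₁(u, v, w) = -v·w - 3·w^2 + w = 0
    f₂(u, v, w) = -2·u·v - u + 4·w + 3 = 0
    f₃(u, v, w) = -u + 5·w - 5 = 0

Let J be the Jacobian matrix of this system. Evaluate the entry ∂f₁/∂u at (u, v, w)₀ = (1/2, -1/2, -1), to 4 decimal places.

∂f₁/∂u = 0.
At (1/2, -1/2, -1) this is 0.0000.

0.0000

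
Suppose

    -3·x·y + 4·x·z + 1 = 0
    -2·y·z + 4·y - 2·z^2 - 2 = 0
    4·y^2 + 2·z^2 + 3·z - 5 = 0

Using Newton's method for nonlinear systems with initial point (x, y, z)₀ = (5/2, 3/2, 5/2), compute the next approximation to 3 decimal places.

(0.962, 0.773, 1.325)

At (5/2, 3/2, 5/2): F = (14.750, -16.000, 24.000).
Jacobian J = [[-3·y + 4·z, -3·x, 4·x], [0, -2·z + 4, -2·y - 4·z], [0, 8·y, 4·z + 3]].
At the point, J = [[5.500, -7.500, 10.000], [0.000, -1.000, -13.000], [0.000, 12.000, 13.000]] (det J = 786.500).
Solving J·Δ = −F gives Δ = (-1.538, -0.727, -1.175).
Then the next iterate is (x, y, z)₁ = (0.962, 0.773, 1.325).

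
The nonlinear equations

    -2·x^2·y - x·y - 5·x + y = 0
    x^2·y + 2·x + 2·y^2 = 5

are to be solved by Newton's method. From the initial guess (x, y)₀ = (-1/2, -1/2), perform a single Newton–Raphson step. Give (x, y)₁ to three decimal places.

(-0.798, -4.140)

At (-1/2, -1/2): F = (2.000, -5.625).
Jacobian J = [[-4·x·y - y - 5, -2·x^2 - x + 1], [2·x·y + 2, x^2 + 4·y]].
At the point, J = [[-5.500, 1.000], [2.500, -1.750]] (det J = 7.125).
Solving J·Δ = −F gives Δ = (-0.298, -3.640).
Then the next iterate is (x, y)₁ = (-0.798, -4.140).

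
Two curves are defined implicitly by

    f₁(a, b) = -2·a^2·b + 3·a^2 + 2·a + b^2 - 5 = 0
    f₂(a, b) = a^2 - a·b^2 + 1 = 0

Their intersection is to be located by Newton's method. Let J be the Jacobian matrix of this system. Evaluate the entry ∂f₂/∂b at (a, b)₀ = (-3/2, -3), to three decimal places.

∂f₂/∂b = -2·a·b.
At (-3/2, -3) this is -9.000.

-9.000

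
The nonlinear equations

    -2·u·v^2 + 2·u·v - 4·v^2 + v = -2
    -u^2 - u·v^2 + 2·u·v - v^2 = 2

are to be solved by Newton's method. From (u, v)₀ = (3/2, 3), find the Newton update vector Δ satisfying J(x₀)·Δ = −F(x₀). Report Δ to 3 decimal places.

(-1.030, -0.964)

At (3/2, 3): F = (-49.000, -17.750).
Jacobian J = [[-2·v^2 + 2·v, -4·u·v + 2·u - 8·v + 1], [-2·u - v^2 + 2·v, -2·u·v + 2·u - 2·v]].
At the point, J = [[-12.000, -38.000], [-6.000, -12.000]] (det J = -84.000).
Solving J·Δ = −F gives Δ = (-1.030, -0.964).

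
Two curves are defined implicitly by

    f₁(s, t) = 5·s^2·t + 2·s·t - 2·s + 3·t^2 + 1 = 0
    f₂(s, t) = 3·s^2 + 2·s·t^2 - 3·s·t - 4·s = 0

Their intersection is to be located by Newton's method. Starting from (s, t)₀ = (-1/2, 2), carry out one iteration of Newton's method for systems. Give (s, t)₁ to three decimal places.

(0.210, 1.280)

At (-1/2, 2): F = (14.500, 1.750).
Jacobian J = [[10·s·t + 2·t - 2, 5·s^2 + 2·s + 6·t], [6·s + 2·t^2 - 3·t - 4, 4·s·t - 3·s]].
At the point, J = [[-8.000, 12.250], [-5.000, -2.500]] (det J = 81.250).
Solving J·Δ = −F gives Δ = (0.710, -0.720).
Then the next iterate is (s, t)₁ = (0.210, 1.280).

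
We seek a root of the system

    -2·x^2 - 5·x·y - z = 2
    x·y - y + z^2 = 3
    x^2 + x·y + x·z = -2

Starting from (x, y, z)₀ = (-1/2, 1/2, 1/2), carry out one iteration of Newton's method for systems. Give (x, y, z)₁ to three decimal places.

At (-1/2, 1/2, 1/2): F = (-1.750, -3.500, 1.750).
Jacobian J = [[-4·x - 5·y, -5·x, -1], [y, x - 1, 2·z], [2·x + y + z, x, x]].
At the point, J = [[-0.500, 2.500, -1.000], [0.500, -1.500, 1.000], [0.000, -0.500, -0.500]] (det J = 0.250).
Solving J·Δ = −F gives Δ = (26.250, 5.250, -1.750).
Then the next iterate is (x, y, z)₁ = (25.750, 5.750, -1.250).

(25.750, 5.750, -1.250)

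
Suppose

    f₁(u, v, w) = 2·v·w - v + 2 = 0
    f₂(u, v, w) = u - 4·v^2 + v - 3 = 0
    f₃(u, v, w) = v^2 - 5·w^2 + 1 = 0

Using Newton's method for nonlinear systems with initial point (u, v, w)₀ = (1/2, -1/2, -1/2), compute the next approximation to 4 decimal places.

(-2.3182, 0.8636, -0.2273)

At (1/2, -1/2, -1/2): F = (3.0000, -4.0000, 0.0000).
Jacobian J = [[0, 2·w - 1, 2·v], [1, -8·v + 1, 0], [0, 2·v, -10·w]].
At the point, J = [[0.0000, -2.0000, -1.0000], [1.0000, 5.0000, 0.0000], [0.0000, -1.0000, 5.0000]] (det J = 11.0000).
Solving J·Δ = −F gives Δ = (-2.8182, 1.3636, 0.2727).
Then the next iterate is (u, v, w)₁ = (-2.3182, 0.8636, -0.2273).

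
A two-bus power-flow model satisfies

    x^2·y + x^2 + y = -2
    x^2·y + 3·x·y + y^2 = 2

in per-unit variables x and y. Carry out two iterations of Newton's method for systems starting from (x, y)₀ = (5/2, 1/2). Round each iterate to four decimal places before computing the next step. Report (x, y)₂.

(-1.5335, 2.0871)

At (5/2, 1/2): F = (11.8750, 5.1250).
Jacobian J = [[2·x·y + 2·x, x^2 + 1], [2·x·y + 3·y, x^2 + 3·x + 2·y]].
At the point, J = [[7.5000, 7.2500], [4.0000, 14.7500]] (det J = 81.6250).
Solving J·Δ = −F gives Δ = (-1.6907, 0.1110).
Then the next iterate is (x, y)₁ = (0.8093, 0.6110).
Round to (0.8093, 0.6110) and repeat: F = (3.666151, 0.256952), J = [[2.607565, 1.654966], [2.821965, 4.304866]].
Δ = (-2.3428, 1.4761), so (x, y)₂ = (-1.5335, 2.0871).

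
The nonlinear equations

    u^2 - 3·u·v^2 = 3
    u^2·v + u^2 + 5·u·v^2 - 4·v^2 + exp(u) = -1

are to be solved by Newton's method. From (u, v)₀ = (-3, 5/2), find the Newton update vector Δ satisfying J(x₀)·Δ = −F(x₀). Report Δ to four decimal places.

(0.8856, -0.8963)

At (-3, 5/2): F = (62.2500, -86.200213).
Jacobian J = [[2·u - 3·v^2, -6·u·v], [2·u·v + 2·u + 5·v^2 + exp(u), u^2 + 10·u·v - 8·v]].
At the point, J = [[-24.7500, 45.0000], [10.299787, -86.0000]] (det J = 1665.009582).
Solving J·Δ = −F gives Δ = (0.8856, -0.8963).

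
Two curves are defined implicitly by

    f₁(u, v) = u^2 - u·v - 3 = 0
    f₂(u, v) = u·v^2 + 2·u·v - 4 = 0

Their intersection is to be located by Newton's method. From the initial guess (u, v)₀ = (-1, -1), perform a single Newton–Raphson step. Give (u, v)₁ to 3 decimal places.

(-4.000, -1.000)

At (-1, -1): F = (-3.000, -3.000).
Jacobian J = [[2·u - v, -u], [v^2 + 2·v, 2·u·v + 2·u]].
At the point, J = [[-1.000, 1.000], [-1.000, 0.000]] (det J = 1.000).
Solving J·Δ = −F gives Δ = (-3.000, 0.000).
Then the next iterate is (u, v)₁ = (-4.000, -1.000).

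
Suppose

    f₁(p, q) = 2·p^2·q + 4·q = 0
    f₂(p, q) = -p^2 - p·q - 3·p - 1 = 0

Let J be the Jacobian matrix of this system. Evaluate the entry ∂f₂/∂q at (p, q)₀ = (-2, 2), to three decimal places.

∂f₂/∂q = -p.
At (-2, 2) this is 2.000.

2.000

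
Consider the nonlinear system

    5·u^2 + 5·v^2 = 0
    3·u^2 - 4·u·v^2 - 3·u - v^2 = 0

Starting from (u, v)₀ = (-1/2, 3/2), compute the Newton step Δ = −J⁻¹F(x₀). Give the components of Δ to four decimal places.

(0.1429, -0.7857)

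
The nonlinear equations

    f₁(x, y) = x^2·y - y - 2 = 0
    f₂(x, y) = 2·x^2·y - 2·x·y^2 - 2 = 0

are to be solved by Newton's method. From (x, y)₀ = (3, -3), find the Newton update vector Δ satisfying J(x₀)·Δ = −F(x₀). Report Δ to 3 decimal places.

(-0.970, 1.067)

At (3, -3): F = (-26.000, -110.000).
Jacobian J = [[2·x·y, x^2 - 1], [4·x·y - 2·y^2, 2·x^2 - 4·x·y]].
At the point, J = [[-18.000, 8.000], [-54.000, 54.000]] (det J = -540.000).
Solving J·Δ = −F gives Δ = (-0.970, 1.067).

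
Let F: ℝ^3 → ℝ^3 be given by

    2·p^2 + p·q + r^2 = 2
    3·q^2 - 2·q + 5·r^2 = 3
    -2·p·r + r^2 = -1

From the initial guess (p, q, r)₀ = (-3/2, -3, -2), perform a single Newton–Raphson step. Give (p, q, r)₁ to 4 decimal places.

(-0.9868, -1.5526, -0.9474)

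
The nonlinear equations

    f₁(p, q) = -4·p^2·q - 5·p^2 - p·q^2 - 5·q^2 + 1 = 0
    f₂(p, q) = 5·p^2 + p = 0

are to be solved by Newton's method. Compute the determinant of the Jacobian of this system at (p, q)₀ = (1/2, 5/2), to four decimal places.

J = [[-8·p·q - 10·p - q^2, -4·p^2 - 2·p·q - 10·q], [10·p + 1, 0]].
At the point, J = [[-21.2500, -28.5000], [6.0000, 0.0000]].
det J = 171.0000.

171.0000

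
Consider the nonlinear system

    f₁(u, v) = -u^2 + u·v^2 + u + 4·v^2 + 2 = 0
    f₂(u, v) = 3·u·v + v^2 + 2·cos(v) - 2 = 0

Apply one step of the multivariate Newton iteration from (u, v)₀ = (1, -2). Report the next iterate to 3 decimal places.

At (1, -2): F = (22.000, -4.83229).
Jacobian J = [[-2·u + v^2 + 1, 2·u·v + 8·v], [3·v, 3·u + 2·v - 2·sin(v)]].
At the point, J = [[3.000, -20.000], [-6.000, 0.81859]] (det J = -117.54422).
Solving J·Δ = −F gives Δ = (-0.669, 1.000).
Then the next iterate is (u, v)₁ = (0.331, -1.000).

(0.331, -1.000)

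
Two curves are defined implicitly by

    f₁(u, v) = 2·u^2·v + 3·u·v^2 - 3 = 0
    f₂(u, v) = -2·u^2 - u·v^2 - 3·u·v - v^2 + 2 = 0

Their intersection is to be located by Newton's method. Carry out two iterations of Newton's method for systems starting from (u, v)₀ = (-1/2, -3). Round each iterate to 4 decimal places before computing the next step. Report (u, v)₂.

At (-1/2, -3): F = (-18.0000, -7.5000).
Jacobian J = [[4·u·v + 3·v^2, 2·u^2 + 6·u·v], [-4·u - v^2 - 3·v, -2·u·v - 3·u - 2·v]].
At the point, J = [[33.0000, 9.5000], [2.0000, 4.5000]] (det J = 129.5000).
Solving J·Δ = −F gives Δ = (0.0753, 1.6332).
Then the next iterate is (u, v)₁ = (-0.4247, -1.3668).
Round to (-0.4247, -1.3668) and repeat: F = (-5.873260, -1.176922), J = [[7.926347, 3.843620], [3.931058, 2.846740]].
Δ = (1.6360, -1.8457), so (u, v)₂ = (1.2113, -3.2125).

(1.2113, -3.2125)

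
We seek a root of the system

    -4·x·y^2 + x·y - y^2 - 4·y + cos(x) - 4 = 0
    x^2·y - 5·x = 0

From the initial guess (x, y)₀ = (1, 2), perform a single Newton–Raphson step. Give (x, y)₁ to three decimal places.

(-1.602, 2.398)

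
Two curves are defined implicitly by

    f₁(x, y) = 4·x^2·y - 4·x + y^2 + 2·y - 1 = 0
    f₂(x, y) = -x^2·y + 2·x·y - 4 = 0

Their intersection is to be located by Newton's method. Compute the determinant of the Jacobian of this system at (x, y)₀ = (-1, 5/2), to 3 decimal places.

-38.000

J = [[8·x·y - 4, 4·x^2 + 2·y + 2], [-2·x·y + 2·y, -x^2 + 2·x]].
At the point, J = [[-24.000, 11.000], [10.000, -3.000]].
det J = -38.000.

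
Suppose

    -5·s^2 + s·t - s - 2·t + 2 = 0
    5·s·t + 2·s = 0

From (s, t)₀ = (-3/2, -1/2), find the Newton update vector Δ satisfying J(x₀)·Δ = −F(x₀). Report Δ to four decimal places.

At (-3/2, -1/2): F = (-6.0000, 0.7500).
Jacobian J = [[-10·s + t - 1, s - 2], [5·t + 2, 5·s]].
At the point, J = [[13.5000, -3.5000], [-0.5000, -7.5000]] (det J = -103.0000).
Solving J·Δ = −F gives Δ = (0.4624, 0.0692).

(0.4624, 0.0692)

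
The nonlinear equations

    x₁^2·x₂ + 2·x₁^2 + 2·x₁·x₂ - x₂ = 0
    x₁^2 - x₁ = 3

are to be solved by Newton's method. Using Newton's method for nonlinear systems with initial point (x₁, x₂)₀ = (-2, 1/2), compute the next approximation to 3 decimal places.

At (-2, 1/2): F = (7.500, 3.000).
Jacobian J = [[2·x₁·x₂ + 4·x₁ + 2·x₂, x₁^2 + 2·x₁ - 1], [2·x₁ - 1, 0]].
At the point, J = [[-9.000, -1.000], [-5.000, 0.000]] (det J = -5.000).
Solving J·Δ = −F gives Δ = (0.600, 2.100).
Then the next iterate is (x₁, x₂)₁ = (-1.400, 2.600).

(-1.400, 2.600)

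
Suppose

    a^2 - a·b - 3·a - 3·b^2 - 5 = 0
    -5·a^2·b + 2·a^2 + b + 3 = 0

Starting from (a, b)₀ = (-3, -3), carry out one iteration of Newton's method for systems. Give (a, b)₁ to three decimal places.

(-2.085, -1.643)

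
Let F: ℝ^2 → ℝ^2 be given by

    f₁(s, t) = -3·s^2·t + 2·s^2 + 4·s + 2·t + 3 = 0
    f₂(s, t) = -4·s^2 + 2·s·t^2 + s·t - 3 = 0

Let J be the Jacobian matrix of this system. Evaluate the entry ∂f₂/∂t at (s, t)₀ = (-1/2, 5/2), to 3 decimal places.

∂f₂/∂t = 4·s·t + s.
At (-1/2, 5/2) this is -5.500.

-5.500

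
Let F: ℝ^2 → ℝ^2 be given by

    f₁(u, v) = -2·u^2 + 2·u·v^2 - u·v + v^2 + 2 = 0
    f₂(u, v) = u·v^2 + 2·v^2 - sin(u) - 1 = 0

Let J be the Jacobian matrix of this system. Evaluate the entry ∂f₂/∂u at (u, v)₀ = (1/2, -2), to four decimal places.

∂f₂/∂u = v^2 - cos(u).
At (1/2, -2) this is 3.1224.

3.1224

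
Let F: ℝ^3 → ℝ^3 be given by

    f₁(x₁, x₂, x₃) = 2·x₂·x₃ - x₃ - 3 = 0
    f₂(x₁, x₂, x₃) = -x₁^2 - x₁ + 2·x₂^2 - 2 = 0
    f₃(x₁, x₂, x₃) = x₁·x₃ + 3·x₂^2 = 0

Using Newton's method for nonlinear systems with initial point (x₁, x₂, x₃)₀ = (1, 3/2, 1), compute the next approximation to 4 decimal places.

At (1, 3/2, 1): F = (-1.0000, 0.5000, 7.7500).
Jacobian J = [[0, 2·x₃, 2·x₂ - 1], [-2·x₁ - 1, 4·x₂, 0], [x₃, 6·x₂, x₁]].
At the point, J = [[0.0000, 2.0000, 2.0000], [-3.0000, 6.0000, 0.0000], [1.0000, 9.0000, 1.0000]] (det J = -60.0000).
Solving J·Δ = −F gives Δ = (-1.5167, -0.8417, 1.3417).
Then the next iterate is (x₁, x₂, x₃)₁ = (-0.5167, 0.6583, 2.3417).

(-0.5167, 0.6583, 2.3417)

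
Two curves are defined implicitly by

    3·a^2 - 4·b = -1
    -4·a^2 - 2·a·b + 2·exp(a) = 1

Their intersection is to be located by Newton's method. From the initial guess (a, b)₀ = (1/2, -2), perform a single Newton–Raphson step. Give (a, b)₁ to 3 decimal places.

At (1/2, -2): F = (9.750, 3.29744).
Jacobian J = [[6·a, -4], [-8·a - 2·b + 2·exp(a), -2·a]].
At the point, J = [[3.000, -4.000], [3.29744, -1.000]] (det J = 10.18977).
Solving J·Δ = −F gives Δ = (-0.338, 2.184).
Then the next iterate is (a, b)₁ = (0.162, 0.184).

(0.162, 0.184)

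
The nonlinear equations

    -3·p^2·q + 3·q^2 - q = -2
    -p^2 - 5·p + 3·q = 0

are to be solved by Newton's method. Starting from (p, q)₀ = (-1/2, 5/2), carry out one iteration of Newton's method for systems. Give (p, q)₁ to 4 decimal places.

At (-1/2, 5/2): F = (16.3750, 9.7500).
Jacobian J = [[-6·p·q, -3·p^2 + 6·q - 1], [-2·p - 5, 3]].
At the point, J = [[7.5000, 13.2500], [-4.0000, 3.0000]] (det J = 75.5000).
Solving J·Δ = −F gives Δ = (1.0604, -1.8361).
Then the next iterate is (p, q)₁ = (0.5604, 0.6639).

(0.5604, 0.6639)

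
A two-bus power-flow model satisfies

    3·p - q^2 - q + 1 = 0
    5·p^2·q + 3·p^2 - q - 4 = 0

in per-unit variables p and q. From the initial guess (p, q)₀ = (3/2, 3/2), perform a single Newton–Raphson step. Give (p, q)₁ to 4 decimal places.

At (3/2, 3/2): F = (1.7500, 18.1250).
Jacobian J = [[3, -2·q - 1], [10·p·q + 6·p, 5·p^2 - 1]].
At the point, J = [[3.0000, -4.0000], [31.5000, 10.2500]] (det J = 156.7500).
Solving J·Δ = −F gives Δ = (-0.5770, 0.0048).
Then the next iterate is (p, q)₁ = (0.9230, 1.5048).

(0.9230, 1.5048)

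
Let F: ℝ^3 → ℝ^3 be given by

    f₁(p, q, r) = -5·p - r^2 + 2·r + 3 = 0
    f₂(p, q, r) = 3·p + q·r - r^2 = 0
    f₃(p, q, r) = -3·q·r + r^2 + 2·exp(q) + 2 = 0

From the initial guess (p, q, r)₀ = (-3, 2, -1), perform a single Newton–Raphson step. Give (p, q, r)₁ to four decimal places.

(0.2235, 0.7882, -0.7206)

At (-3, 2, -1): F = (15.0000, -12.0000, 23.778112).
Jacobian J = [[-5, 0, -2·r + 2], [3, r, q - 2·r], [0, -3·r + 2·exp(q), -3·q + 2·r]].
At the point, J = [[-5.0000, 0.0000, 4.0000], [3.0000, -1.0000, 4.0000], [0.0000, 17.778112, -8.0000]] (det J = 528.899590).
Solving J·Δ = −F gives Δ = (3.2235, -1.2118, 0.2794).
Then the next iterate is (p, q, r)₁ = (0.2235, 0.7882, -0.7206).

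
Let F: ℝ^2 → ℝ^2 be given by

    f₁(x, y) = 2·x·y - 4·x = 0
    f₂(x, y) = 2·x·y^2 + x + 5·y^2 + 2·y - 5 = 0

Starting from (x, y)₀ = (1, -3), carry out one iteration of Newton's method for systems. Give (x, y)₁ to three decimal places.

(0.188, -2.061)

At (1, -3): F = (-10.000, 53.000).
Jacobian J = [[2·y - 4, 2·x], [2·y^2 + 1, 4·x·y + 10·y + 2]].
At the point, J = [[-10.000, 2.000], [19.000, -40.000]] (det J = 362.000).
Solving J·Δ = −F gives Δ = (-0.812, 0.939).
Then the next iterate is (x, y)₁ = (0.188, -2.061).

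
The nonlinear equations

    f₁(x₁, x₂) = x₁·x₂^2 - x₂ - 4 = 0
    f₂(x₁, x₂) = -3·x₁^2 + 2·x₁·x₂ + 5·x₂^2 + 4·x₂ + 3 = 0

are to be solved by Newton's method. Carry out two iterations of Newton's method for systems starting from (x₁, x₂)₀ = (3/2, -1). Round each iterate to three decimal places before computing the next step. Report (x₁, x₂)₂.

(1.198, -1.456)

At (3/2, -1): F = (-1.500, -5.750).
Jacobian J = [[x₂^2, 2·x₁·x₂ - 1], [-6·x₁ + 2·x₂, 2·x₁ + 10·x₂ + 4]].
At the point, J = [[1.000, -4.000], [-11.000, -3.000]] (det J = -47.000).
Solving J·Δ = −F gives Δ = (-0.394, -0.473).
Then the next iterate is (x₁, x₂)₁ = (1.106, -1.473).
Round to (1.106, -1.473) and repeat: F = (-0.12728, 1.02866), J = [[2.16973, -4.25828], [-9.582, -8.518]].
Δ = (0.092, 0.017), so (x₁, x₂)₂ = (1.198, -1.456).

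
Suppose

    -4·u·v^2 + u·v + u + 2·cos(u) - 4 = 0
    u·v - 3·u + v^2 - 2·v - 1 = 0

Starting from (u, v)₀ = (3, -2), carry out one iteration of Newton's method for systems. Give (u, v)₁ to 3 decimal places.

(1.113, -1.522)

At (3, -2): F = (-56.97998, -8.000).
Jacobian J = [[-4·v^2 + v - 2·sin(u) + 1, -8·u·v + u], [v - 3, u + 2·v - 2]].
At the point, J = [[-17.28224, 51.000], [-5.000, -3.000]] (det J = 306.84672).
Solving J·Δ = −F gives Δ = (-1.887, 0.478).
Then the next iterate is (u, v)₁ = (1.113, -1.522).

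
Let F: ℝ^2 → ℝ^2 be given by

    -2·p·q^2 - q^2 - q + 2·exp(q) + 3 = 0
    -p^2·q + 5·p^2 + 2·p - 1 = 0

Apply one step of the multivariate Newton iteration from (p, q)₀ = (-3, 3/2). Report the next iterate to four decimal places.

(-1.4102, 0.8660)

At (-3, 3/2): F = (21.713378, 24.5000).
Jacobian J = [[-2·q^2, -4·p·q - 2·q + 2·exp(q) - 1], [-2·p·q + 10·p + 2, -p^2]].
At the point, J = [[-4.5000, 22.963378], [-19.0000, -9.0000]] (det J = 476.804185).
Solving J·Δ = −F gives Δ = (1.5898, -0.6340).
Then the next iterate is (p, q)₁ = (-1.4102, 0.8660).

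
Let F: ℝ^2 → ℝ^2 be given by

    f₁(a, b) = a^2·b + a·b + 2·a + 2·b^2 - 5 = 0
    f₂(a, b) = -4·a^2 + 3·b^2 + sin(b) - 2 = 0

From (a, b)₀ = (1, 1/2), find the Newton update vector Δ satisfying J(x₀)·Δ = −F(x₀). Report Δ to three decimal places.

(-0.291, 0.630)

At (1, 1/2): F = (-1.500, -4.77057).
Jacobian J = [[2·a·b + b + 2, a^2 + a + 4·b], [-8·a, 6·b + cos(b)]].
At the point, J = [[3.500, 4.000], [-8.000, 3.87758]] (det J = 45.57154).
Solving J·Δ = −F gives Δ = (-0.291, 0.630).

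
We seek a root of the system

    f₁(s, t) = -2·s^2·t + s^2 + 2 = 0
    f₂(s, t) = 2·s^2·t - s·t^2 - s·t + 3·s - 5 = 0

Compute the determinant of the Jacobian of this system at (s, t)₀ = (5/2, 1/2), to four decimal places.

90.6250

J = [[-4·s·t + 2·s, -2·s^2], [4·s·t - t^2 - t + 3, 2·s^2 - 2·s·t - s]].
At the point, J = [[0.0000, -12.5000], [7.2500, 7.5000]].
det J = 90.6250.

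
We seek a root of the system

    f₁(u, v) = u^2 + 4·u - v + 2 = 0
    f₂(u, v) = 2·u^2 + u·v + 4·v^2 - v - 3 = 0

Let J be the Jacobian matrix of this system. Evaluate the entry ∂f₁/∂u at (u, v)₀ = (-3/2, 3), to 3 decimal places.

∂f₁/∂u = 2·u + 4.
At (-3/2, 3) this is 1.000.

1.000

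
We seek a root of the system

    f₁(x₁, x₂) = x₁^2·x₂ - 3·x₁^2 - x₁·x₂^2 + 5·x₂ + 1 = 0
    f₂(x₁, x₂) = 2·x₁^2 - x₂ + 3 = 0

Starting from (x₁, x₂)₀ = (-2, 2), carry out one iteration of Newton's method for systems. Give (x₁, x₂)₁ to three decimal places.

At (-2, 2): F = (15.000, 9.000).
Jacobian J = [[2·x₁·x₂ - 6·x₁ - x₂^2, x₁^2 - 2·x₁·x₂ + 5], [4·x₁, -1]].
At the point, J = [[0.000, 17.000], [-8.000, -1.000]] (det J = 136.000).
Solving J·Δ = −F gives Δ = (1.235, -0.882).
Then the next iterate is (x₁, x₂)₁ = (-0.765, 1.118).

(-0.765, 1.118)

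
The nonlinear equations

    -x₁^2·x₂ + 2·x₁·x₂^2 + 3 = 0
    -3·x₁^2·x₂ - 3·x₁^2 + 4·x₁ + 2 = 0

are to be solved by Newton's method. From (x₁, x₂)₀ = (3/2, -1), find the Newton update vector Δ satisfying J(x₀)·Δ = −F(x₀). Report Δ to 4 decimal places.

At (3/2, -1): F = (8.2500, 8.0000).
Jacobian J = [[-2·x₁·x₂ + 2·x₂^2, -x₁^2 + 4·x₁·x₂], [-6·x₁·x₂ - 6·x₁ + 4, -3·x₁^2]].
At the point, J = [[5.0000, -8.2500], [4.0000, -6.7500]] (det J = -0.7500).
Solving J·Δ = −F gives Δ = (13.7500, 9.3333).

(13.7500, 9.3333)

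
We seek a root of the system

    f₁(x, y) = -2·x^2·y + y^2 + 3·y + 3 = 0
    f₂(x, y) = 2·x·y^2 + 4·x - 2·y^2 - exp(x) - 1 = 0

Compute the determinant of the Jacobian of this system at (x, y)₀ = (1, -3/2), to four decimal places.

11.5634

J = [[-4·x·y, -2·x^2 + 2·y + 3], [2·y^2 - exp(x) + 4, 4·x·y - 4·y]].
At the point, J = [[6.0000, -2.0000], [5.781718, 0.0000]].
det J = 11.5634.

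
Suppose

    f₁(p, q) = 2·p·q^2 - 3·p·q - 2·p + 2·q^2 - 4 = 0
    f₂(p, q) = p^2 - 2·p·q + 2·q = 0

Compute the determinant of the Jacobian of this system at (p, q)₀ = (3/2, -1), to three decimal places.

69.500

J = [[2·q^2 - 3·q - 2, 4·p·q - 3·p + 4·q], [2·p - 2·q, -2·p + 2]].
At the point, J = [[3.000, -14.500], [5.000, -1.000]].
det J = 69.500.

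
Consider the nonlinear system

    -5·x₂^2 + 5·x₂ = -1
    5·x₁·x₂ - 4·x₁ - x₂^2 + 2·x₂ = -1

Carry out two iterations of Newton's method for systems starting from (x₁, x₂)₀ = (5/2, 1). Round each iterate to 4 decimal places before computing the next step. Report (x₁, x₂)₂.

(-1.3071, 1.1714)

At (5/2, 1): F = (1.0000, 4.5000).
Jacobian J = [[0, -10·x₂ + 5], [5·x₂ - 4, 5·x₁ - 2·x₂ + 2]].
At the point, J = [[0.0000, -5.0000], [1.0000, 12.5000]] (det J = 5.0000).
Solving J·Δ = −F gives Δ = (-7.0000, 0.2000).
Then the next iterate is (x₁, x₂)₁ = (-4.5000, 1.2000).
Round to (-4.5000, 1.2000) and repeat: F = (-0.2000, -7.0400), J = [[0.0000, -7.0000], [2.0000, -22.9000]].
Δ = (3.1929, -0.0286), so (x₁, x₂)₂ = (-1.3071, 1.1714).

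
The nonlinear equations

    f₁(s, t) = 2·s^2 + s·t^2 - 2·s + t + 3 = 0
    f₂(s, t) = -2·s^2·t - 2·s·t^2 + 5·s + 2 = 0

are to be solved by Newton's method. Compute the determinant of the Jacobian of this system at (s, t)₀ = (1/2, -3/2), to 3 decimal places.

7.375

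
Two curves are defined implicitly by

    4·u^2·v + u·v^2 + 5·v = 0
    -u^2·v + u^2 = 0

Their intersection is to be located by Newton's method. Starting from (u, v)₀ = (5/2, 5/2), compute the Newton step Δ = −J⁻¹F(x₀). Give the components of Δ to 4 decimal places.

(-5.1190, 4.6429)

At (5/2, 5/2): F = (90.6250, -9.3750).
Jacobian J = [[8·u·v + v^2, 4·u^2 + 2·u·v + 5], [-2·u·v + 2·u, -u^2]].
At the point, J = [[56.2500, 42.5000], [-7.5000, -6.2500]] (det J = -32.8125).
Solving J·Δ = −F gives Δ = (-5.1190, 4.6429).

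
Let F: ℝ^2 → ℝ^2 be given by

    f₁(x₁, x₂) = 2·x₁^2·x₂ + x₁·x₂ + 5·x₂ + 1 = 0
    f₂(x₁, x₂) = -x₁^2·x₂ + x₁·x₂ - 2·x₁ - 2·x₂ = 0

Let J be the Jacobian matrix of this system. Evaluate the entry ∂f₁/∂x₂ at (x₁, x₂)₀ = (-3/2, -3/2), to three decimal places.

8.000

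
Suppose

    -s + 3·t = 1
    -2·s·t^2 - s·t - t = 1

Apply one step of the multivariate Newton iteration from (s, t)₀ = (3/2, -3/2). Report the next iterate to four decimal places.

(14.9000, 5.3000)

At (3/2, -3/2): F = (-7.0000, -4.0000).
Jacobian J = [[-1, 3], [-2·t^2 - t, -4·s·t - s - 1]].
At the point, J = [[-1.0000, 3.0000], [-3.0000, 6.5000]] (det J = 2.5000).
Solving J·Δ = −F gives Δ = (13.4000, 6.8000).
Then the next iterate is (s, t)₁ = (14.9000, 5.3000).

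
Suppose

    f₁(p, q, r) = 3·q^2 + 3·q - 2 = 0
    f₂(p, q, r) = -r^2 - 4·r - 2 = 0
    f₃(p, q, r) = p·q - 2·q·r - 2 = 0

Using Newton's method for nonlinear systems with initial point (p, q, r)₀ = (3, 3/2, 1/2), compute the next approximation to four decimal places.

(1.6611, 0.7292, -0.3500)

At (3, 3/2, 1/2): F = (9.2500, -4.2500, 1.0000).
Jacobian J = [[0, 6·q + 3, 0], [0, 0, -2·r - 4], [q, p - 2·r, -2·q]].
At the point, J = [[0.0000, 12.0000, 0.0000], [0.0000, 0.0000, -5.0000], [1.5000, 2.0000, -3.0000]] (det J = -90.0000).
Solving J·Δ = −F gives Δ = (-1.3389, -0.7708, -0.8500).
Then the next iterate is (p, q, r)₁ = (1.6611, 0.7292, -0.3500).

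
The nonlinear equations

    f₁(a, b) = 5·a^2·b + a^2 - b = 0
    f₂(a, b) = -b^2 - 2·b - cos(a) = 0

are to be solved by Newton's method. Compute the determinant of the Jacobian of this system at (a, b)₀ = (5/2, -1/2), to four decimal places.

J = [[10·a·b + 2·a, 5·a^2 - 1], [sin(a), -2·b - 2]].
At the point, J = [[-7.5000, 30.2500], [0.598472, -1.0000]].
det J = -10.6038.

-10.6038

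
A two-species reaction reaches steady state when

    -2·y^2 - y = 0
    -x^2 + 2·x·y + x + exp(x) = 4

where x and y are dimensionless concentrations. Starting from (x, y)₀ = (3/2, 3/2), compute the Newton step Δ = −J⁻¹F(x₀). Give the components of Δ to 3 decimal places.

At (3/2, 3/2): F = (-6.000, 4.23169).
Jacobian J = [[0, -4·y - 1], [-2·x + 2·y + exp(x) + 1, 2·x]].
At the point, J = [[0.000, -7.000], [5.48169, 3.000]] (det J = 38.37182).
Solving J·Δ = −F gives Δ = (-0.303, -0.857).

(-0.303, -0.857)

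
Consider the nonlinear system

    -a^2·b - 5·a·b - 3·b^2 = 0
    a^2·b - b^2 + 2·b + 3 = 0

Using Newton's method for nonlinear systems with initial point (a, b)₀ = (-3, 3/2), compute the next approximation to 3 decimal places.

At (-3, 3/2): F = (2.250, 17.250).
Jacobian J = [[-2·a·b - 5·b, -a^2 - 5·a - 6·b], [2·a·b, a^2 - 2·b + 2]].
At the point, J = [[1.500, -3.000], [-9.000, 8.000]] (det J = -15.000).
Solving J·Δ = −F gives Δ = (4.650, 3.075).
Then the next iterate is (a, b)₁ = (1.650, 4.575).

(1.650, 4.575)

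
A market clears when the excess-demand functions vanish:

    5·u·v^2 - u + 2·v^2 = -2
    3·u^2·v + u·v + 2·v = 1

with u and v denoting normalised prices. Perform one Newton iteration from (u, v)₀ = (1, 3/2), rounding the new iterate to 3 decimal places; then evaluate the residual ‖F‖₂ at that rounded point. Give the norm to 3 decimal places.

5.906

At (1, 3/2): F = (16.750, 8.000).
Jacobian J = [[5·v^2 - 1, 10·u·v + 4·v], [6·u·v + v, 3·u^2 + u + 2]].
At the point, J = [[10.250, 21.000], [10.500, 6.000]] (det J = -159.000).
Solving J·Δ = −F gives Δ = (-0.425, -0.590).
Then the next iterate is (u, v)₁ = (0.575, 0.910).
Re-evaluating at (0.575, 0.910): F = (5.46199, 2.24586), so ‖F‖₂ = 5.906.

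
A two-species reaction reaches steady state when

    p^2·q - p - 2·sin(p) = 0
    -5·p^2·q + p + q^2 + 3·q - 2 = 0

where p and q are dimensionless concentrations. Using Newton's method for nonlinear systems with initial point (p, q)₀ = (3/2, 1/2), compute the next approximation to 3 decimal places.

(-0.747, 1.911)

At (3/2, 1/2): F = (-2.36999, -4.375).
Jacobian J = [[2·p·q - 2·cos(p) - 1, p^2], [-10·p·q + 1, -5·p^2 + 2·q + 3]].
At the point, J = [[0.35853, 2.250], [-6.500, -7.250]] (det J = 12.02569).
Solving J·Δ = −F gives Δ = (-2.247, 1.411).
Then the next iterate is (p, q)₁ = (-0.747, 1.911).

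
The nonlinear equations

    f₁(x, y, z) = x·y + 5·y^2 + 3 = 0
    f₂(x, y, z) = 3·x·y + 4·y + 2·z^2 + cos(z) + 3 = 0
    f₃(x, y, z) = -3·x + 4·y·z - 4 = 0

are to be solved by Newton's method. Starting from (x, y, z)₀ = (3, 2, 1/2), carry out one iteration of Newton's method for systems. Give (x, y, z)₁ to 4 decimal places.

At (3, 2, 1/2): F = (29.0000, 30.377583, -9.0000).
Jacobian J = [[y, x + 10·y, 0], [3·y, 3·x + 4, 4·z - sin(z)], [-3, 4·z, 4·y]].
At the point, J = [[2.0000, 23.0000, 0.0000], [6.0000, 13.0000, 1.520574], [-3.0000, 2.0000, 8.0000]] (det J = -1007.001936).
Solving J·Δ = −F gives Δ = (-2.9557, -1.0038, 0.2676).
Then the next iterate is (x, y, z)₁ = (0.0443, 0.9962, 0.7676).

(0.0443, 0.9962, 0.7676)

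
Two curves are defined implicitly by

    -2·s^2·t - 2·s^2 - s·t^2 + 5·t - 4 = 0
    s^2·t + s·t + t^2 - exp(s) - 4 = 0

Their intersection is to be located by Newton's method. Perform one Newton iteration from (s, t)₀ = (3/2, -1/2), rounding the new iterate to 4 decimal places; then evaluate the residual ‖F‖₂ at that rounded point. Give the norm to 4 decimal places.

192.5426

At (3/2, -1/2): F = (-9.1250, -10.106689).
Jacobian J = [[-4·s·t - 4·s - t^2, -2·s^2 - 2·s·t + 5], [2·s·t + t - exp(s), s^2 + s + 2·t]].
At the point, J = [[-3.2500, 2.0000], [-6.481689, 2.7500]] (det J = 4.025878).
Solving J·Δ = −F gives Δ = (1.2123, 6.5324).
Then the next iterate is (s, t)₁ = (2.7123, 6.0324).
Re-evaluating at (2.7123, 6.0324): F = (-176.006893, 78.065426), so ‖F‖₂ = 192.5426.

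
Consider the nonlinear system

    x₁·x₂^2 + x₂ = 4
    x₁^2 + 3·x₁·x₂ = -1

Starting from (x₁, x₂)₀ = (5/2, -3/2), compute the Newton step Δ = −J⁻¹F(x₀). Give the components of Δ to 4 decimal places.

(1.2453, 0.4503)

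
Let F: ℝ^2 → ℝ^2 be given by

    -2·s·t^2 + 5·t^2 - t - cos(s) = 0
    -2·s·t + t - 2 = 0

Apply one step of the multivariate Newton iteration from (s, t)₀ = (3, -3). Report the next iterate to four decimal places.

(3.6738, 0.4085)

At (3, -3): F = (-5.010008, 13.0000).
Jacobian J = [[-2·t^2 + sin(s), -4·s·t + 10·t - 1], [-2·t, -2·s + 1]].
At the point, J = [[-17.858880, 5.0000], [6.0000, -5.0000]] (det J = 59.294400).
Solving J·Δ = −F gives Δ = (0.6738, 3.4085).
Then the next iterate is (s, t)₁ = (3.6738, 0.4085).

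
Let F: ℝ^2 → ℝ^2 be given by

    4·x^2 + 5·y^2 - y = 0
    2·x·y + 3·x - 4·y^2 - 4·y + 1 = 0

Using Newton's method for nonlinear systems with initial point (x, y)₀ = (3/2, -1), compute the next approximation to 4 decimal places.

At (3/2, -1): F = (15.0000, 2.5000).
Jacobian J = [[8·x, 10·y - 1], [2·y + 3, 2·x - 8·y - 4]].
At the point, J = [[12.0000, -11.0000], [1.0000, 7.0000]] (det J = 95.0000).
Solving J·Δ = −F gives Δ = (-1.3947, -0.1579).
Then the next iterate is (x, y)₁ = (0.1053, -1.1579).

(0.1053, -1.1579)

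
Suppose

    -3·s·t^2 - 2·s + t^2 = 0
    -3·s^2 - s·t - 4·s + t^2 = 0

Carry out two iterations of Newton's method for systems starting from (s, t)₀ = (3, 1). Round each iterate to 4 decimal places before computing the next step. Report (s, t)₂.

(0.4124, 0.4220)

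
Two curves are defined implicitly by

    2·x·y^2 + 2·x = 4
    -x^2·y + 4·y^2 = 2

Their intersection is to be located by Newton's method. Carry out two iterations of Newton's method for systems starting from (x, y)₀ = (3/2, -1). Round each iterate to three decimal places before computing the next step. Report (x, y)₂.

(1.685, -0.442)

At (3/2, -1): F = (2.000, 4.250).
Jacobian J = [[2·y^2 + 2, 4·x·y], [-2·x·y, -x^2 + 8·y]].
At the point, J = [[4.000, -6.000], [3.000, -10.250]] (det J = -23.000).
Solving J·Δ = −F gives Δ = (0.217, 0.478).
Then the next iterate is (x, y)₁ = (1.717, -0.522).
Round to (1.717, -0.522) and repeat: F = (0.36971, 0.62884), J = [[2.54497, -3.58510], [1.79255, -7.12409]].
Δ = (-0.032, 0.080), so (x, y)₂ = (1.685, -0.442).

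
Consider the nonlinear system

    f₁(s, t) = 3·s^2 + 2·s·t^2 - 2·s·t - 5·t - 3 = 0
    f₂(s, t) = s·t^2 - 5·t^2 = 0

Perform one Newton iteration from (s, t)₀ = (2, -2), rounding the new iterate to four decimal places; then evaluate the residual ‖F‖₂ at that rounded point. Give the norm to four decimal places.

At (2, -2): F = (43.0000, -12.0000).
Jacobian J = [[6·s + 2·t^2 - 2·t, 4·s·t - 2·s - 5], [t^2, 2·s·t - 10·t]].
At the point, J = [[24.0000, -25.0000], [4.0000, 12.0000]] (det J = 388.0000).
Solving J·Δ = −F gives Δ = (-0.5567, 1.1856).
Then the next iterate is (s, t)₁ = (1.4433, -0.8144).
Re-evaluating at (1.4433, -0.8144): F = (11.586722, -2.358972), so ‖F‖₂ = 11.8244.

11.8244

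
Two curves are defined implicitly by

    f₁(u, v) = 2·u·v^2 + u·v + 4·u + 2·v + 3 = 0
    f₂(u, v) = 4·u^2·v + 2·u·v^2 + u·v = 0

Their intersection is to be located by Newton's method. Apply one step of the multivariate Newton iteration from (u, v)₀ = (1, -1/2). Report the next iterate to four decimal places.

At (1, -1/2): F = (6.0000, -2.0000).
Jacobian J = [[2·v^2 + v + 4, 4·u·v + u + 2], [8·u·v + 2·v^2 + v, 4·u^2 + 4·u·v + u]].
At the point, J = [[4.0000, 1.0000], [-4.0000, 3.0000]] (det J = 16.0000).
Solving J·Δ = −F gives Δ = (-1.2500, -1.0000).
Then the next iterate is (u, v)₁ = (-0.2500, -1.5000).

(-0.2500, -1.5000)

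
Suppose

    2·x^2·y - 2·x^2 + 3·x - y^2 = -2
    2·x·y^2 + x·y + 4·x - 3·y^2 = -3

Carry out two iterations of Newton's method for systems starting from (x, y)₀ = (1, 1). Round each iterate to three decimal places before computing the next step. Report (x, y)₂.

(-0.346, -0.858)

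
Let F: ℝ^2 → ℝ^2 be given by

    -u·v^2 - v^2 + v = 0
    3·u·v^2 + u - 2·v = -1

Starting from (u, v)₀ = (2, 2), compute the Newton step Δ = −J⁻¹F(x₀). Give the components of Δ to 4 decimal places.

(-0.6000, -0.6909)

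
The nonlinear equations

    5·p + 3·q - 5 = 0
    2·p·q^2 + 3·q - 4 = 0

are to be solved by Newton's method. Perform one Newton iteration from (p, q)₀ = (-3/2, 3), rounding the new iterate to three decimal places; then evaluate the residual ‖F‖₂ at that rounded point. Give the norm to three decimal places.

4.166

At (-3/2, 3): F = (-3.500, -22.000).
Jacobian J = [[5, 3], [2·q^2, 4·p·q + 3]].
At the point, J = [[5.000, 3.000], [18.000, -15.000]] (det J = -129.000).
Solving J·Δ = −F gives Δ = (0.919, -0.364).
Then the next iterate is (p, q)₁ = (-0.581, 2.636).
Re-evaluating at (-0.581, 2.636): F = (0.003, -4.16615), so ‖F‖₂ = 4.166.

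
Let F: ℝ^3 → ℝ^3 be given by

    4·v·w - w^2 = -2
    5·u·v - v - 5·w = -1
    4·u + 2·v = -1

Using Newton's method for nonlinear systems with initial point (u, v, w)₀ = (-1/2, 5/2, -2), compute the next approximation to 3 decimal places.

(-0.782, 1.064, -1.249)

At (-1/2, 5/2, -2): F = (-22.000, 2.250, 4.000).
Jacobian J = [[0, 4·w, 4·v - 2·w], [5·v, 5·u - 1, -5], [4, 2, 0]].
At the point, J = [[0.000, -8.000, 14.000], [12.500, -3.500, -5.000], [4.000, 2.000, 0.000]] (det J = 706.000).
Solving J·Δ = −F gives Δ = (-0.282, -1.436, 0.751).
Then the next iterate is (u, v, w)₁ = (-0.782, 1.064, -1.249).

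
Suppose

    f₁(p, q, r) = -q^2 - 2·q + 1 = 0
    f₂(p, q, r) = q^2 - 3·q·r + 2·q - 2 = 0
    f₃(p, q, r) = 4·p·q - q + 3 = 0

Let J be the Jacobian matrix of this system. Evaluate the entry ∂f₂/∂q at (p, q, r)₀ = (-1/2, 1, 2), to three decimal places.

∂f₂/∂q = 2·q - 3·r + 2.
At (-1/2, 1, 2) this is -2.000.

-2.000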